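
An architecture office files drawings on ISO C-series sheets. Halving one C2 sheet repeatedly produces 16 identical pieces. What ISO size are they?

16 = 2^4, so 4 halving steps.
C2 → C3 → … → C6 after 4 steps.

C6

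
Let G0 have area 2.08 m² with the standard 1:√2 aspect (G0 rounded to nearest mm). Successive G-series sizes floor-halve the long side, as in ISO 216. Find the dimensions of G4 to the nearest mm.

303 × 428 mm

Let G0's short side be w mm. w · w√2 = 2.08 m² = 2,080,000 mm², so w ≈ 1212.8 mm and w√2 ≈ 1715.1 mm → G0 = 1213 × 1715 mm.
G1: ⌊1715/2⌋ × 1213 = 857 × 1213 mm
G2: ⌊1213/2⌋ × 857 = 606 × 857 mm
G3: ⌊857/2⌋ × 606 = 428 × 606 mm
G4: ⌊606/2⌋ × 428 = 303 × 428 mm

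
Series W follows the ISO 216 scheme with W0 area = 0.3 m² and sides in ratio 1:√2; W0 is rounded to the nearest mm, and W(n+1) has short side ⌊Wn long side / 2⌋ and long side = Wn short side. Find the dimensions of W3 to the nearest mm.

162 × 230 mm

Let W0's short side be w mm. w · w√2 = 0.3 m² = 300,000 mm², so w ≈ 460.6 mm and w√2 ≈ 651.4 mm → W0 = 461 × 651 mm.
W1: ⌊651/2⌋ × 461 = 325 × 461 mm
W2: ⌊461/2⌋ × 325 = 230 × 325 mm
W3: ⌊325/2⌋ × 230 = 162 × 230 mm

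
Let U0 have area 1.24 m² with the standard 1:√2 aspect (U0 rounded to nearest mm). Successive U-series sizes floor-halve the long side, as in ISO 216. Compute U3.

331 × 468 mm

Let U0's short side be w mm. w · w√2 = 1.24 m² = 1,240,000 mm², so w ≈ 936.4 mm and w√2 ≈ 1324.2 mm → U0 = 936 × 1324 mm.
U1: ⌊1324/2⌋ × 936 = 662 × 936 mm
U2: ⌊936/2⌋ × 662 = 468 × 662 mm
U3: ⌊662/2⌋ × 468 = 331 × 468 mm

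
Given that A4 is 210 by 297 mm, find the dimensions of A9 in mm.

37 × 52 mm

A5: ⌊297/2⌋ × 210 = 148 × 210 mm
A6: ⌊210/2⌋ × 148 = 105 × 148 mm
A7: ⌊148/2⌋ × 105 = 74 × 105 mm
A8: ⌊105/2⌋ × 74 = 52 × 74 mm
A9: ⌊74/2⌋ × 52 = 37 × 52 mm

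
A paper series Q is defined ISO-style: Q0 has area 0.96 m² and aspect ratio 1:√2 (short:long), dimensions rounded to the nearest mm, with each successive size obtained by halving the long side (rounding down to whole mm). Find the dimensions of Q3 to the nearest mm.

Let Q0's short side be w mm. w · w√2 = 0.96 m² = 960,000 mm², so w ≈ 823.9 mm and w√2 ≈ 1165.2 mm → Q0 = 824 × 1165 mm.
Q1: ⌊1165/2⌋ × 824 = 582 × 824 mm
Q2: ⌊824/2⌋ × 582 = 412 × 582 mm
Q3: ⌊582/2⌋ × 412 = 291 × 412 mm

291 × 412 mm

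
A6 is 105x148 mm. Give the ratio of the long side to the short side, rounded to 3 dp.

148 / 105 = 1.410
ISO 216 targets √2 ≈ 1.414; the -0.005 deviation is from mm rounding.

1.410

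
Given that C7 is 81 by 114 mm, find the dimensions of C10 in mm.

C8: ⌊114/2⌋ × 81 = 57 × 81 mm
C9: ⌊81/2⌋ × 57 = 40 × 57 mm
C10: ⌊57/2⌋ × 40 = 28 × 40 mm

28 × 40 mm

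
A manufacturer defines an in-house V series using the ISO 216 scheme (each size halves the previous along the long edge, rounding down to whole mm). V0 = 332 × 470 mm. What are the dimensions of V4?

V1 = 235 × 332 mm (from V0 by 1 halving).
V2: ⌊332/2⌋ × 235 = 166 × 235 mm
V3: ⌊235/2⌋ × 166 = 117 × 166 mm
V4: ⌊166/2⌋ × 117 = 83 × 117 mm

83 × 117 mm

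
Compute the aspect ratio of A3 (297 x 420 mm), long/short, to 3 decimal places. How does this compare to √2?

420 / 297 = 1.414
Matches √2 ≈ 1.414 — the ISO 216 defining ratio.

1.414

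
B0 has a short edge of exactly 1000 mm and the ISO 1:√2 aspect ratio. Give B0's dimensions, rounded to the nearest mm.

1000 × 1414 mm

Short side = 1000 mm; long side = 1000√2 ≈ 1414.2 mm.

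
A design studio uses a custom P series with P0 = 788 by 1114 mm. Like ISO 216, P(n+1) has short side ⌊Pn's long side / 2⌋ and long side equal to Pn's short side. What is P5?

139 × 197 mm

P1: ⌊1114/2⌋ × 788 = 557 × 788 mm
P2: ⌊788/2⌋ × 557 = 394 × 557 mm
P3: ⌊557/2⌋ × 394 = 278 × 394 mm
P4: ⌊394/2⌋ × 278 = 197 × 278 mm
P5: ⌊278/2⌋ × 197 = 139 × 197 mm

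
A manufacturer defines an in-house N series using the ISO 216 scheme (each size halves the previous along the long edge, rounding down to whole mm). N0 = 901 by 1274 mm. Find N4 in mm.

N1 = 637 × 901 mm (from N0 by 1 halving).
N2: ⌊901/2⌋ × 637 = 450 × 637 mm
N3: ⌊637/2⌋ × 450 = 318 × 450 mm
N4: ⌊450/2⌋ × 318 = 225 × 318 mm

225 × 318 mm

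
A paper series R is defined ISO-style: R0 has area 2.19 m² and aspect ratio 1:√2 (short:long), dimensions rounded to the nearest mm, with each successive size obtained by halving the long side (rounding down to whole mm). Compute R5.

Let R0's short side be w mm. w · w√2 = 2.19 m² = 2,190,000 mm², so w ≈ 1244.4 mm and w√2 ≈ 1759.9 mm → R0 = 1244 × 1760 mm.
R1: ⌊1760/2⌋ × 1244 = 880 × 1244 mm
R2: ⌊1244/2⌋ × 880 = 622 × 880 mm
R3: ⌊880/2⌋ × 622 = 440 × 622 mm
R4: ⌊622/2⌋ × 440 = 311 × 440 mm
R5: ⌊440/2⌋ × 311 = 220 × 311 mm

220 × 311 mm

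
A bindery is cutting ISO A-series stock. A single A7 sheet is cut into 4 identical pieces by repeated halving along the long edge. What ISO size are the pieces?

4 = 2^2, so 2 halving steps.
A7 → A8 → … → A9 after 2 steps.

A9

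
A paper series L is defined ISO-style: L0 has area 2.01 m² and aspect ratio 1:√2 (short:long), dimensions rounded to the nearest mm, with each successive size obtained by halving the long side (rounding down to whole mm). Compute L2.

Let L0's short side be w mm. w · w√2 = 2.01 m² = 2,010,000 mm², so w ≈ 1192.2 mm and w√2 ≈ 1686.0 mm → L0 = 1192 × 1686 mm.
L1: ⌊1686/2⌋ × 1192 = 843 × 1192 mm
L2: ⌊1192/2⌋ × 843 = 596 × 843 mm

596 × 843 mm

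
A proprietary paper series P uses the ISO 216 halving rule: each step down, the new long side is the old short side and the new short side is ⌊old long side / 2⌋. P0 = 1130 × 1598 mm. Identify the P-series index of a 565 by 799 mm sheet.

P0: 1130 × 1598 mm
P1: 799 × 1130 mm
P2: 565 × 799 mm
P3: 399 × 565 mm
→ matches P2.

P2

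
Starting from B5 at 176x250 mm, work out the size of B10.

B6: ⌊250/2⌋ × 176 = 125 × 176 mm
B7: ⌊176/2⌋ × 125 = 88 × 125 mm
B8: ⌊125/2⌋ × 88 = 62 × 88 mm
B9: ⌊88/2⌋ × 62 = 44 × 62 mm
B10: ⌊62/2⌋ × 44 = 31 × 44 mm

31 × 44 mm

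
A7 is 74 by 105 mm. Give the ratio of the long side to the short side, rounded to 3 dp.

1.419

105 / 74 = 1.419
ISO 216 targets √2 ≈ 1.414; the +0.005 deviation is from mm rounding.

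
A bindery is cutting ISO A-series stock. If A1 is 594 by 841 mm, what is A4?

210 × 297 mm

A2: ⌊841/2⌋ × 594 = 420 × 594 mm
A3: ⌊594/2⌋ × 420 = 297 × 420 mm
A4: ⌊420/2⌋ × 297 = 210 × 297 mm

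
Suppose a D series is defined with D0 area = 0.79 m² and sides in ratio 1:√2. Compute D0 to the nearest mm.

747 × 1057 mm

Let the short side be w mm. Then w · w√2 = 0.79 m² = 790,000 mm².
w² = 790,000/√2, so w ≈ 747.4 mm; long side = w√2 ≈ 1057.0 mm.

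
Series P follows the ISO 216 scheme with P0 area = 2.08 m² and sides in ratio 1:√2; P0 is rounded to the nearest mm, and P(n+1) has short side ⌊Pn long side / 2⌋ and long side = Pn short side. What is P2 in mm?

Let P0's short side be w mm. w · w√2 = 2.08 m² = 2,080,000 mm², so w ≈ 1212.8 mm and w√2 ≈ 1715.1 mm → P0 = 1213 × 1715 mm.
P1: ⌊1715/2⌋ × 1213 = 857 × 1213 mm
P2: ⌊1213/2⌋ × 857 = 606 × 857 mm

606 × 857 mm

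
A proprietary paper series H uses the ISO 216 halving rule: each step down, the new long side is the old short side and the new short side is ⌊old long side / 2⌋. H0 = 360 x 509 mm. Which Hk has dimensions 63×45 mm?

H6

H0: 360 × 509 mm
H1: 254 × 360 mm
H2: 180 × 254 mm
H3: 127 × 180 mm
H4: 90 × 127 mm
H5: 63 × 90 mm
H6: 45 × 63 mm
H7: 31 × 45 mm
→ matches H6.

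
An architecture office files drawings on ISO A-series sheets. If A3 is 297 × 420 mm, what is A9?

A4: ⌊420/2⌋ × 297 = 210 × 297 mm
A5: ⌊297/2⌋ × 210 = 148 × 210 mm
A6: ⌊210/2⌋ × 148 = 105 × 148 mm
A7: ⌊148/2⌋ × 105 = 74 × 105 mm
A8: ⌊105/2⌋ × 74 = 52 × 74 mm
A9: ⌊74/2⌋ × 52 = 37 × 52 mm

37 × 52 mm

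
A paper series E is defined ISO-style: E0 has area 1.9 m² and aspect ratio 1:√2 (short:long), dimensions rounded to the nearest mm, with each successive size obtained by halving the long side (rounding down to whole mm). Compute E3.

Let E0's short side be w mm. w · w√2 = 1.9 m² = 1,900,000 mm², so w ≈ 1159.1 mm and w√2 ≈ 1639.2 mm → E0 = 1159 × 1639 mm.
E1: ⌊1639/2⌋ × 1159 = 819 × 1159 mm
E2: ⌊1159/2⌋ × 819 = 579 × 819 mm
E3: ⌊819/2⌋ × 579 = 409 × 579 mm

409 × 579 mm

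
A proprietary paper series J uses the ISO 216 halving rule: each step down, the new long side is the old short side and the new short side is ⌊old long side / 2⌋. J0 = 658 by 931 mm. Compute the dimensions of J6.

82 × 116 mm

J1 = 465 × 658 mm (from J0 by 1 halving).
J2: ⌊658/2⌋ × 465 = 329 × 465 mm
J3: ⌊465/2⌋ × 329 = 232 × 329 mm
J4: ⌊329/2⌋ × 232 = 164 × 232 mm
J5: ⌊232/2⌋ × 164 = 116 × 164 mm
J6: ⌊164/2⌋ × 116 = 82 × 116 mm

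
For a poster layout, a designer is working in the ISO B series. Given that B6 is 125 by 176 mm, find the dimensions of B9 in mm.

B7: ⌊176/2⌋ × 125 = 88 × 125 mm
B8: ⌊125/2⌋ × 88 = 62 × 88 mm
B9: ⌊88/2⌋ × 62 = 44 × 62 mm

44 × 62 mm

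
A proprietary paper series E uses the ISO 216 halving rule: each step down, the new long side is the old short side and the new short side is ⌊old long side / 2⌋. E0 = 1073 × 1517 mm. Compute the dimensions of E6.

E1 = 758 × 1073 mm (from E0 by 1 halving).
E2: ⌊1073/2⌋ × 758 = 536 × 758 mm
E3: ⌊758/2⌋ × 536 = 379 × 536 mm
E4: ⌊536/2⌋ × 379 = 268 × 379 mm
E5: ⌊379/2⌋ × 268 = 189 × 268 mm
E6: ⌊268/2⌋ × 189 = 134 × 189 mm

134 × 189 mm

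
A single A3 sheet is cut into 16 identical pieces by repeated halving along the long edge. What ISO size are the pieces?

A7

16 = 2^4, so 4 halving steps.
A3 → A4 → … → A7 after 4 steps.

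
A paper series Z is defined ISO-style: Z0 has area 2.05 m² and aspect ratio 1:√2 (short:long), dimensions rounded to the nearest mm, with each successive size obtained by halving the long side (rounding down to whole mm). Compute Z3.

425 × 602 mm

Let Z0's short side be w mm. w · w√2 = 2.05 m² = 2,050,000 mm², so w ≈ 1204.0 mm and w√2 ≈ 1702.7 mm → Z0 = 1204 × 1703 mm.
Z1: ⌊1703/2⌋ × 1204 = 851 × 1204 mm
Z2: ⌊1204/2⌋ × 851 = 602 × 851 mm
Z3: ⌊851/2⌋ × 602 = 425 × 602 mm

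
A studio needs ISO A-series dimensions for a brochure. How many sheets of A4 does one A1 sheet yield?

Each ISO step halves the sheet: 1 × A1 → 2 × A2 → 4 × A3 → 8 × A4
From A1 to A4 is 3 halving steps: 2^3 = 8.

8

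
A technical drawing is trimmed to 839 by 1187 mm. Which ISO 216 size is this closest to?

A0 (841 × 1189 mm)

Aspect ratio 1187/839 ≈ 1.415 — close to the ISO √2 ≈ 1.414.
In the A-series (A0 area = 1 m²): A0 = 841 × 1189 mm.
Off by 4 mm total — nearest standard size.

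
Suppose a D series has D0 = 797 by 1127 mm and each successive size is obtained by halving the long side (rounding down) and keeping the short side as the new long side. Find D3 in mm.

D1: ⌊1127/2⌋ × 797 = 563 × 797 mm
D2: ⌊797/2⌋ × 563 = 398 × 563 mm
D3: ⌊563/2⌋ × 398 = 281 × 398 mm

281 × 398 mm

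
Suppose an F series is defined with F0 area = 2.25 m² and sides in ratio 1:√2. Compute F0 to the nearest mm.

Let the short side be w mm. Then w · w√2 = 2.25 m² = 2,250,000 mm².
w² = 2,250,000/√2, so w ≈ 1261.3 mm; long side = w√2 ≈ 1783.8 mm.

1261 × 1784 mm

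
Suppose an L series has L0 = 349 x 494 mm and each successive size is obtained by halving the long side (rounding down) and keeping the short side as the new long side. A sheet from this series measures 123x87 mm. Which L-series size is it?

L4

L0: 349 × 494 mm
L1: 247 × 349 mm
L2: 174 × 247 mm
L3: 123 × 174 mm
L4: 87 × 123 mm
L5: 61 × 87 mm
→ matches L4.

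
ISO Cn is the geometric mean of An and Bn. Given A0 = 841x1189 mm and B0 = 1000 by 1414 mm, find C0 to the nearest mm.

Short side: √(841 · 1000) = √841000 ≈ 917.1 → 917 mm
Long side: √(1189 · 1414) = √1681246 ≈ 1296.6 → 1297 mm

917 × 1297 mm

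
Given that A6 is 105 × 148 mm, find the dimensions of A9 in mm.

A7: ⌊148/2⌋ × 105 = 74 × 105 mm
A8: ⌊105/2⌋ × 74 = 52 × 74 mm
A9: ⌊74/2⌋ × 52 = 37 × 52 mm

37 × 52 mm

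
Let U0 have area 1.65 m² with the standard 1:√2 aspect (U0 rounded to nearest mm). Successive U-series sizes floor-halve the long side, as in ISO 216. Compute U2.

Let U0's short side be w mm. w · w√2 = 1.65 m² = 1,650,000 mm², so w ≈ 1080.2 mm and w√2 ≈ 1527.6 mm → U0 = 1080 × 1528 mm.
U1: ⌊1528/2⌋ × 1080 = 764 × 1080 mm
U2: ⌊1080/2⌋ × 764 = 540 × 764 mm

540 × 764 mm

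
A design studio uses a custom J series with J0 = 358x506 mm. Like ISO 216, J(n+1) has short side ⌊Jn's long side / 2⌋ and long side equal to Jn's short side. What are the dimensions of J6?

44 × 63 mm

J1: ⌊506/2⌋ × 358 = 253 × 358 mm
J2: ⌊358/2⌋ × 253 = 179 × 253 mm
J3: ⌊253/2⌋ × 179 = 126 × 179 mm
J4: ⌊179/2⌋ × 126 = 89 × 126 mm
J5: ⌊126/2⌋ × 89 = 63 × 89 mm
J6: ⌊89/2⌋ × 63 = 44 × 63 mm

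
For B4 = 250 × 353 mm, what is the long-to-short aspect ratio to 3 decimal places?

353 / 250 = 1.412
ISO 216 targets √2 ≈ 1.414; the -0.002 deviation is from mm rounding.

1.412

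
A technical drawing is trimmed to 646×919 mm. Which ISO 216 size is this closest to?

Aspect ratio 919/646 ≈ 1.423 — close to the ISO √2 ≈ 1.414.
In the C-series (envelope sizes, between A and B): C1 = 648 × 917 mm.
Off by 4 mm total — nearest standard size.

C1 (648 × 917 mm)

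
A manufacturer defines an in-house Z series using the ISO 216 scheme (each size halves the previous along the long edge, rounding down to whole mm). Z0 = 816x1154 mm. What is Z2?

408 × 577 mm

Z1: ⌊1154/2⌋ × 816 = 577 × 816 mm
Z2: ⌊816/2⌋ × 577 = 408 × 577 mm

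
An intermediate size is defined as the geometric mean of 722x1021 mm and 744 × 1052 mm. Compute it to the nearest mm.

733 × 1036 mm

Short side: √(722 · 744) = √537168 ≈ 732.9 → 733 mm
Long side: √(1021 · 1052) = √1074092 ≈ 1036.4 → 1036 mm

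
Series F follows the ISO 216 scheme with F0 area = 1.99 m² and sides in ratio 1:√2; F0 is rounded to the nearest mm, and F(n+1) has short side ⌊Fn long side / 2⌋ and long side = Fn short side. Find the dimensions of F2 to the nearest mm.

Let F0's short side be w mm. w · w√2 = 1.99 m² = 1,990,000 mm², so w ≈ 1186.2 mm and w√2 ≈ 1677.6 mm → F0 = 1186 × 1678 mm.
F1: ⌊1678/2⌋ × 1186 = 839 × 1186 mm
F2: ⌊1186/2⌋ × 839 = 593 × 839 mm

593 × 839 mm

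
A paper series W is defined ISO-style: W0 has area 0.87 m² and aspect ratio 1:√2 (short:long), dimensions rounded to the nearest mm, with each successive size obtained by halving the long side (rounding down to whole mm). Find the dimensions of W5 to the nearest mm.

Let W0's short side be w mm. w · w√2 = 0.87 m² = 870,000 mm², so w ≈ 784.3 mm and w√2 ≈ 1109.2 mm → W0 = 784 × 1109 mm.
W1: ⌊1109/2⌋ × 784 = 554 × 784 mm
W2: ⌊784/2⌋ × 554 = 392 × 554 mm
W3: ⌊554/2⌋ × 392 = 277 × 392 mm
W4: ⌊392/2⌋ × 277 = 196 × 277 mm
W5: ⌊277/2⌋ × 196 = 138 × 196 mm

138 × 196 mm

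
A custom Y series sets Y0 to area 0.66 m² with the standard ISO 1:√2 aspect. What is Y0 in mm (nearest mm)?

Let the short side be w mm. Then w · w√2 = 0.66 m² = 660,000 mm².
w² = 660,000/√2, so w ≈ 683.1 mm; long side = w√2 ≈ 966.1 mm.

683 × 966 mm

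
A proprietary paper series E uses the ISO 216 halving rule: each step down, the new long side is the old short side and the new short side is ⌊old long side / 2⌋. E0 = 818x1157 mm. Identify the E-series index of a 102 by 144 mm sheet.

E0: 818 × 1157 mm
E1: 578 × 818 mm
E2: 409 × 578 mm
E3: 289 × 409 mm
E4: 204 × 289 mm
E5: 144 × 204 mm
E6: 102 × 144 mm
E7: 72 × 102 mm
→ matches E6.

E6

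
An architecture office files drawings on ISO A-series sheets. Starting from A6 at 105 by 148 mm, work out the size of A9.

A7: ⌊148/2⌋ × 105 = 74 × 105 mm
A8: ⌊105/2⌋ × 74 = 52 × 74 mm
A9: ⌊74/2⌋ × 52 = 37 × 52 mm

37 × 52 mm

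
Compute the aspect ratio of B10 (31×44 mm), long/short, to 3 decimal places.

1.419

44 / 31 = 1.419
ISO 216 targets √2 ≈ 1.414; the +0.005 deviation is from mm rounding.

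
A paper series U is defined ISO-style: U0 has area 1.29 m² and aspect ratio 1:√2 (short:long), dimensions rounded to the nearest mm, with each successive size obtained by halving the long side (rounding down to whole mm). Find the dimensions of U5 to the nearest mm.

Let U0's short side be w mm. w · w√2 = 1.29 m² = 1,290,000 mm², so w ≈ 955.1 mm and w√2 ≈ 1350.7 mm → U0 = 955 × 1351 mm.
U1: ⌊1351/2⌋ × 955 = 675 × 955 mm
U2: ⌊955/2⌋ × 675 = 477 × 675 mm
U3: ⌊675/2⌋ × 477 = 337 × 477 mm
U4: ⌊477/2⌋ × 337 = 238 × 337 mm
U5: ⌊337/2⌋ × 238 = 168 × 238 mm

168 × 238 mm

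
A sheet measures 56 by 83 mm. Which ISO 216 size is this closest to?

Aspect ratio 83/56 ≈ 1.482 (ISO target is √2 ≈ 1.414).
In the C-series (envelope sizes, between A and B): C8 = 57 × 81 mm.
Off by 3 mm total — nearest standard size.

C8 (57 × 81 mm)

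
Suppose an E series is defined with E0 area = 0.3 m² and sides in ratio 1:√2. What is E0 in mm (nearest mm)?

461 × 651 mm

Let the short side be w mm. Then w · w√2 = 0.3 m² = 300,000 mm².
w² = 300,000/√2, so w ≈ 460.6 mm; long side = w√2 ≈ 651.4 mm.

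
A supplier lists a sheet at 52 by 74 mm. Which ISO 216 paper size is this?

Aspect ratio 74/52 ≈ 1.423 — close to the ISO √2 ≈ 1.414.
In the A-series (A0 area = 1 m²): A8 = 52 × 74 mm.

A8 (52 × 74 mm)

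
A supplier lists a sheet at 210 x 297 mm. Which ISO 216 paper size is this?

Aspect ratio 297/210 ≈ 1.414 — close to the ISO √2 ≈ 1.414.
In the A-series (A0 area = 1 m²): A4 = 210 × 297 mm.

A4 (210 × 297 mm)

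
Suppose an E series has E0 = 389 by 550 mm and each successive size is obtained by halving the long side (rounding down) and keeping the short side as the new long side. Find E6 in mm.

E1 = 275 × 389 mm (from E0 by 1 halving).
E2: ⌊389/2⌋ × 275 = 194 × 275 mm
E3: ⌊275/2⌋ × 194 = 137 × 194 mm
E4: ⌊194/2⌋ × 137 = 97 × 137 mm
E5: ⌊137/2⌋ × 97 = 68 × 97 mm
E6: ⌊97/2⌋ × 68 = 48 × 68 mm

48 × 68 mm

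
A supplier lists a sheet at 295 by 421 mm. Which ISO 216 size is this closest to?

Aspect ratio 421/295 ≈ 1.427 — close to the ISO √2 ≈ 1.414.
In the A-series (A0 area = 1 m²): A3 = 297 × 420 mm.
Off by 3 mm total — nearest standard size.

A3 (297 × 420 mm)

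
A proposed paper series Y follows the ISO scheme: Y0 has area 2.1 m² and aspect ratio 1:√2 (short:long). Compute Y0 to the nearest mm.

Let the short side be w mm. Then w · w√2 = 2.1 m² = 2,100,000 mm².
w² = 2,100,000/√2, so w ≈ 1218.6 mm; long side = w√2 ≈ 1723.3 mm.

1219 × 1723 mm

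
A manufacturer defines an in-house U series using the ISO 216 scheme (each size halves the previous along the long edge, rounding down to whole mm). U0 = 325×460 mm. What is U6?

U1: ⌊460/2⌋ × 325 = 230 × 325 mm
U2: ⌊325/2⌋ × 230 = 162 × 230 mm
U3: ⌊230/2⌋ × 162 = 115 × 162 mm
U4: ⌊162/2⌋ × 115 = 81 × 115 mm
U5: ⌊115/2⌋ × 81 = 57 × 81 mm
U6: ⌊81/2⌋ × 57 = 40 × 57 mm

40 × 57 mm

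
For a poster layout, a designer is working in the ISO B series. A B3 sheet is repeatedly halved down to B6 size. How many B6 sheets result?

B3 = 353 × 500 mm; B6 = 125 × 176 mm.
Each halving step doubles the count; 3 steps from B3 to B6.
2^3 = 8.

8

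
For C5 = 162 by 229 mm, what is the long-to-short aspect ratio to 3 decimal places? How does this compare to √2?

229 / 162 = 1.414
Matches √2 ≈ 1.414 — the ISO 216 defining ratio.

1.414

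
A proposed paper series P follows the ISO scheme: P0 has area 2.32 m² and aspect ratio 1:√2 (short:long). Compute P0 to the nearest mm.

1281 × 1811 mm

Let the short side be w mm. Then w · w√2 = 2.32 m² = 2,320,000 mm².
w² = 2,320,000/√2, so w ≈ 1280.8 mm; long side = w√2 ≈ 1811.3 mm.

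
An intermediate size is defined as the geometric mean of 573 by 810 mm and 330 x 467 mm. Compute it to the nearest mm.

Short side: √(573 · 330) = √189090 ≈ 434.8 → 435 mm
Long side: √(810 · 467) = √378270 ≈ 615.0 → 615 mm

435 × 615 mm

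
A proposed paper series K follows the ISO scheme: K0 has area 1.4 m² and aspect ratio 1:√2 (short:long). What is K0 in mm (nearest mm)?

995 × 1407 mm

Let the short side be w mm. Then w · w√2 = 1.4 m² = 1,400,000 mm².
w² = 1,400,000/√2, so w ≈ 995.0 mm; long side = w√2 ≈ 1407.1 mm.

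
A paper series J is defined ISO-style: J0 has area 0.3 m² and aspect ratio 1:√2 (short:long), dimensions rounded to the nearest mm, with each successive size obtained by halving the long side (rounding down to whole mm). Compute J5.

81 × 115 mm

Let J0's short side be w mm. w · w√2 = 0.3 m² = 300,000 mm², so w ≈ 460.6 mm and w√2 ≈ 651.4 mm → J0 = 461 × 651 mm.
J1: ⌊651/2⌋ × 461 = 325 × 461 mm
J2: ⌊461/2⌋ × 325 = 230 × 325 mm
J3: ⌊325/2⌋ × 230 = 162 × 230 mm
J4: ⌊230/2⌋ × 162 = 115 × 162 mm
J5: ⌊162/2⌋ × 115 = 81 × 115 mm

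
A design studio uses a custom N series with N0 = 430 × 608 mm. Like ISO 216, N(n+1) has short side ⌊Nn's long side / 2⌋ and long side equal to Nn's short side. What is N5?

N1: ⌊608/2⌋ × 430 = 304 × 430 mm
N2: ⌊430/2⌋ × 304 = 215 × 304 mm
N3: ⌊304/2⌋ × 215 = 152 × 215 mm
N4: ⌊215/2⌋ × 152 = 107 × 152 mm
N5: ⌊152/2⌋ × 107 = 76 × 107 mm

76 × 107 mm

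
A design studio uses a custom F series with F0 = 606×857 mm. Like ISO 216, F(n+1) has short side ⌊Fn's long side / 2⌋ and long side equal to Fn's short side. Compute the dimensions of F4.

F1: ⌊857/2⌋ × 606 = 428 × 606 mm
F2: ⌊606/2⌋ × 428 = 303 × 428 mm
F3: ⌊428/2⌋ × 303 = 214 × 303 mm
F4: ⌊303/2⌋ × 214 = 151 × 214 mm

151 × 214 mm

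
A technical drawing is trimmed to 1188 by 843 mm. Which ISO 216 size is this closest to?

A0 (841 × 1189 mm)

Aspect ratio 1188/843 ≈ 1.409 — close to the ISO √2 ≈ 1.414.
In the A-series (A0 area = 1 m²): A0 = 841 × 1189 mm.
Off by 3 mm total — nearest standard size.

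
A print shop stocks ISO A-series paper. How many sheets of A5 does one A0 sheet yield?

Each ISO step halves the sheet: 1 × A0 → 2 × A1 → 4 × A2 → 8 × A3 → …
From A0 to A5 is 5 halving steps: 2^5 = 32.

32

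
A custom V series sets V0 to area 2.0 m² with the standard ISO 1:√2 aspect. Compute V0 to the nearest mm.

Let the short side be w mm. Then w · w√2 = 2.0 m² = 2,000,000 mm².
w² = 2,000,000/√2, so w ≈ 1189.2 mm; long side = w√2 ≈ 1681.8 mm.

1189 × 1682 mm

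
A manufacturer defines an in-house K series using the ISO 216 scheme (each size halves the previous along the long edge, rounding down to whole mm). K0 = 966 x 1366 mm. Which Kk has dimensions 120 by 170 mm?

K6

K0: 966 × 1366 mm
K1: 683 × 966 mm
K2: 483 × 683 mm
K3: 341 × 483 mm
K4: 241 × 341 mm
K5: 170 × 241 mm
K6: 120 × 170 mm
K7: 85 × 120 mm
→ matches K6.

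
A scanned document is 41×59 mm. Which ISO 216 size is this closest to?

Aspect ratio 59/41 ≈ 1.439 (ISO target is √2 ≈ 1.414).
In the C-series (envelope sizes, between A and B): C9 = 40 × 57 mm.
Off by 3 mm total — nearest standard size.

C9 (40 × 57 mm)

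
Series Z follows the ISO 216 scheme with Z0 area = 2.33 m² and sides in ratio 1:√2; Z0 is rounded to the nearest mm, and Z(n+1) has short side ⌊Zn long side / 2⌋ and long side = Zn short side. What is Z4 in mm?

321 × 453 mm

Let Z0's short side be w mm. w · w√2 = 2.33 m² = 2,330,000 mm², so w ≈ 1283.6 mm and w√2 ≈ 1815.2 mm → Z0 = 1284 × 1815 mm.
Z1: ⌊1815/2⌋ × 1284 = 907 × 1284 mm
Z2: ⌊1284/2⌋ × 907 = 642 × 907 mm
Z3: ⌊907/2⌋ × 642 = 453 × 642 mm
Z4: ⌊642/2⌋ × 453 = 321 × 453 mm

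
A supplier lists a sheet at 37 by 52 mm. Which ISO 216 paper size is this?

A9 (37 × 52 mm)

Aspect ratio 52/37 ≈ 1.405 — close to the ISO √2 ≈ 1.414.
In the A-series (A0 area = 1 m²): A9 = 37 × 52 mm.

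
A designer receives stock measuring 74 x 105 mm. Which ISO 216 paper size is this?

A7 (74 × 105 mm)

Aspect ratio 105/74 ≈ 1.419 — close to the ISO √2 ≈ 1.414.
In the A-series (A0 area = 1 m²): A7 = 74 × 105 mm.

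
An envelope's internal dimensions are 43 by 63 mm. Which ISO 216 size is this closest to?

B9 (44 × 62 mm)

Aspect ratio 63/43 ≈ 1.465 (ISO target is √2 ≈ 1.414).
In the B-series (B0 = 1000 × 1414 mm): B9 = 44 × 62 mm.
Off by 2 mm total — nearest standard size.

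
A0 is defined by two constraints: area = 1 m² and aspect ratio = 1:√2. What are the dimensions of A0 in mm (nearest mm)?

Let the short side be w mm. Then the long side is w√2 and w · w√2 = 10⁶ mm².
w² = 10⁶/√2, so w = 1000 / 2^(1/4) ≈ 840.9 mm; long side = 1000 · 2^(1/4) ≈ 1189.2 mm.

841 × 1189 mm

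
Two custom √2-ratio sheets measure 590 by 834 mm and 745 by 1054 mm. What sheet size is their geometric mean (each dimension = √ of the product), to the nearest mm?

Short side: √(590 · 745) = √439550 ≈ 663.0 → 663 mm
Long side: √(834 · 1054) = √879036 ≈ 937.6 → 938 mm

663 × 938 mm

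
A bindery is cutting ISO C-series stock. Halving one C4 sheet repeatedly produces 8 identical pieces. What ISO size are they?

C7

8 = 2^3, so 3 halving steps.
C4 → C5 → … → C7 after 3 steps.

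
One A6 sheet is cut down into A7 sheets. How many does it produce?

2

Each ISO step halves the sheet: 1 × A6 → 2 × A7
From A6 to A7 is 1 halving step: 2^1 = 2.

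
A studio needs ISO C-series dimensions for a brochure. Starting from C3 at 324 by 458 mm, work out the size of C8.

57 × 81 mm

C4: ⌊458/2⌋ × 324 = 229 × 324 mm
C5: ⌊324/2⌋ × 229 = 162 × 229 mm
C6: ⌊229/2⌋ × 162 = 114 × 162 mm
C7: ⌊162/2⌋ × 114 = 81 × 114 mm
C8: ⌊114/2⌋ × 81 = 57 × 81 mm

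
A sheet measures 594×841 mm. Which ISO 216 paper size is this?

Aspect ratio 841/594 ≈ 1.416 — close to the ISO √2 ≈ 1.414.
In the A-series (A0 area = 1 m²): A1 = 594 × 841 mm.

A1 (594 × 841 mm)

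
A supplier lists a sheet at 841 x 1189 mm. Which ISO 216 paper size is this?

A0 (841 × 1189 mm)

Aspect ratio 1189/841 ≈ 1.414 — close to the ISO √2 ≈ 1.414.
In the A-series (A0 area = 1 m²): A0 = 841 × 1189 mm.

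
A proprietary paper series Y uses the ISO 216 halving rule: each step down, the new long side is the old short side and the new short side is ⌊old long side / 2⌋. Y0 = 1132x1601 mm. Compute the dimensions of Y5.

Y1 = 800 × 1132 mm (from Y0 by 1 halving).
Y2: ⌊1132/2⌋ × 800 = 566 × 800 mm
Y3: ⌊800/2⌋ × 566 = 400 × 566 mm
Y4: ⌊566/2⌋ × 400 = 283 × 400 mm
Y5: ⌊400/2⌋ × 283 = 200 × 283 mm

200 × 283 mm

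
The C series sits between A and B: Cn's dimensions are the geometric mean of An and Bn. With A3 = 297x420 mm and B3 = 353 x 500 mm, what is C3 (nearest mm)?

324 × 458 mm

Short side: √(297 · 353) = √104841 ≈ 323.8 → 324 mm
Long side: √(420 · 500) = √210000 ≈ 458.3 → 458 mm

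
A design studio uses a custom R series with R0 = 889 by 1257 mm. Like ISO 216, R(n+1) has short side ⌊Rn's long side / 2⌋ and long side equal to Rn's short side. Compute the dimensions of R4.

222 × 314 mm

R1: ⌊1257/2⌋ × 889 = 628 × 889 mm
R2: ⌊889/2⌋ × 628 = 444 × 628 mm
R3: ⌊628/2⌋ × 444 = 314 × 444 mm
R4: ⌊444/2⌋ × 314 = 222 × 314 mm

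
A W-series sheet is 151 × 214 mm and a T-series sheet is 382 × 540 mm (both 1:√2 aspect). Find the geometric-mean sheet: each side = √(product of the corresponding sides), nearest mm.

Short side: √(151 · 382) = √57682 ≈ 240.2 → 240 mm
Long side: √(214 · 540) = √115560 ≈ 339.9 → 340 mm

240 × 340 mm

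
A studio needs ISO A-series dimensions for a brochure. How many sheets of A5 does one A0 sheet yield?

32

A0 = 841 × 1189 mm; A5 = 148 × 210 mm.
Each halving step doubles the count; 5 steps from A0 to A5.
2^5 = 32.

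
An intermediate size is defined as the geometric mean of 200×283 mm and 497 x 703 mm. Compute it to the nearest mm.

Short side: √(200 · 497) = √99400 ≈ 315.3 → 315 mm
Long side: √(283 · 703) = √198949 ≈ 446.0 → 446 mm

315 × 446 mm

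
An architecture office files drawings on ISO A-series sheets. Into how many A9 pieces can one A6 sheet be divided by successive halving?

8

A6 = 105 × 148 mm; A9 = 37 × 52 mm.
Each halving step doubles the count; 3 steps from A6 to A9.
2^3 = 8.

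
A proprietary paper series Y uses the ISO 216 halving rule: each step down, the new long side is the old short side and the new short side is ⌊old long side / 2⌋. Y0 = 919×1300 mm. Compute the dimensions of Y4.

229 × 325 mm

Y1: ⌊1300/2⌋ × 919 = 650 × 919 mm
Y2: ⌊919/2⌋ × 650 = 459 × 650 mm
Y3: ⌊650/2⌋ × 459 = 325 × 459 mm
Y4: ⌊459/2⌋ × 325 = 229 × 325 mm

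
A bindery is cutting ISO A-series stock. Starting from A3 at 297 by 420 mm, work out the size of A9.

37 × 52 mm

A4: ⌊420/2⌋ × 297 = 210 × 297 mm
A5: ⌊297/2⌋ × 210 = 148 × 210 mm
A6: ⌊210/2⌋ × 148 = 105 × 148 mm
A7: ⌊148/2⌋ × 105 = 74 × 105 mm
A8: ⌊105/2⌋ × 74 = 52 × 74 mm
A9: ⌊74/2⌋ × 52 = 37 × 52 mm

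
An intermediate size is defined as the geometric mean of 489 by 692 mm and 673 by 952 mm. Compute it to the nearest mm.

574 × 812 mm

Short side: √(489 · 673) = √329097 ≈ 573.7 → 574 mm
Long side: √(692 · 952) = √658784 ≈ 811.7 → 812 mm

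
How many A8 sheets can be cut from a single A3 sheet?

Each ISO step halves the sheet: 1 × A3 → 2 × A4 → 4 × A5 → 8 × A6 → …
From A3 to A8 is 5 halving steps: 2^5 = 32.

32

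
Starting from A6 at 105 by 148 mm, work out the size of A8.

A7: ⌊148/2⌋ × 105 = 74 × 105 mm
A8: ⌊105/2⌋ × 74 = 52 × 74 mm

52 × 74 mm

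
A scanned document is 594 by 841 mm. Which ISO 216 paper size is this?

A1 (594 × 841 mm)

Aspect ratio 841/594 ≈ 1.416 — close to the ISO √2 ≈ 1.414.
In the A-series (A0 area = 1 m²): A1 = 594 × 841 mm.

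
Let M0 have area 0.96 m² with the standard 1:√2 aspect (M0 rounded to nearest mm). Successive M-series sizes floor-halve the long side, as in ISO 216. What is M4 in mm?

Let M0's short side be w mm. w · w√2 = 0.96 m² = 960,000 mm², so w ≈ 823.9 mm and w√2 ≈ 1165.2 mm → M0 = 824 × 1165 mm.
M1: ⌊1165/2⌋ × 824 = 582 × 824 mm
M2: ⌊824/2⌋ × 582 = 412 × 582 mm
M3: ⌊582/2⌋ × 412 = 291 × 412 mm
M4: ⌊412/2⌋ × 291 = 206 × 291 mm

206 × 291 mm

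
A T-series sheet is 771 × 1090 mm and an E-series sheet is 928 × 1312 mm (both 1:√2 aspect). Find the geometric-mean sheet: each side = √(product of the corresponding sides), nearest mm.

Short side: √(771 · 928) = √715488 ≈ 845.9 → 846 mm
Long side: √(1090 · 1312) = √1430080 ≈ 1195.9 → 1196 mm

846 × 1196 mm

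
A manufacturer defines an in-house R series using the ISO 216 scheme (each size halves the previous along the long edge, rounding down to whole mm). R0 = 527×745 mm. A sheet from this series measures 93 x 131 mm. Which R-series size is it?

R5

R0: 527 × 745 mm
R1: 372 × 527 mm
R2: 263 × 372 mm
R3: 186 × 263 mm
R4: 131 × 186 mm
R5: 93 × 131 mm
R6: 65 × 93 mm
→ matches R5.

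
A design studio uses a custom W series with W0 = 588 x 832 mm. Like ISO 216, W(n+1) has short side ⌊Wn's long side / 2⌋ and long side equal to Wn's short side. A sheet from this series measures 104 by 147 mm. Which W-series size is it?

W0: 588 × 832 mm
W1: 416 × 588 mm
W2: 294 × 416 mm
W3: 208 × 294 mm
W4: 147 × 208 mm
W5: 104 × 147 mm
W6: 73 × 104 mm
→ matches W5.

W5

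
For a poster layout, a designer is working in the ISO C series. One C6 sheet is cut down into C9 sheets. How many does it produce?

Each ISO step halves the sheet: 1 × C6 → 2 × C7 → 4 × C8 → 8 × C9
From C6 to C9 is 3 halving steps: 2^3 = 8.

8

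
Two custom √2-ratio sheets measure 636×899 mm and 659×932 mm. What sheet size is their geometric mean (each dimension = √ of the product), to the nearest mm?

Short side: √(636 · 659) = √419124 ≈ 647.4 → 647 mm
Long side: √(899 · 932) = √837868 ≈ 915.4 → 915 mm

647 × 915 mm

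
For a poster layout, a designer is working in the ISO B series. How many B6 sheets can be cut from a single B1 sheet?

B1 = 707 × 1000 mm; B6 = 125 × 176 mm.
Each halving step doubles the count; 5 steps from B1 to B6.
2^5 = 32.

32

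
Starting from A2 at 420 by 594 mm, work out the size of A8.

A3: ⌊594/2⌋ × 420 = 297 × 420 mm
A4: ⌊420/2⌋ × 297 = 210 × 297 mm
A5: ⌊297/2⌋ × 210 = 148 × 210 mm
A6: ⌊210/2⌋ × 148 = 105 × 148 mm
A7: ⌊148/2⌋ × 105 = 74 × 105 mm
A8: ⌊105/2⌋ × 74 = 52 × 74 mm

52 × 74 mm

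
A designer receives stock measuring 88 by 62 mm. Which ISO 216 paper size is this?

Aspect ratio 88/62 ≈ 1.419 — close to the ISO √2 ≈ 1.414.
In the B-series (B0 = 1000 × 1414 mm): B8 = 62 × 88 mm.

B8 (62 × 88 mm)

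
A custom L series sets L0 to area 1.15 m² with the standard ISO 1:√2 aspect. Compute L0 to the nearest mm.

Let the short side be w mm. Then w · w√2 = 1.15 m² = 1,150,000 mm².
w² = 1,150,000/√2, so w ≈ 901.8 mm; long side = w√2 ≈ 1275.3 mm.

902 × 1275 mm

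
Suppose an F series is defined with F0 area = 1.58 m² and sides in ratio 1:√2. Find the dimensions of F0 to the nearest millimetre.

Let the short side be w mm. Then w · w√2 = 1.58 m² = 1,580,000 mm².
w² = 1,580,000/√2, so w ≈ 1057.0 mm; long side = w√2 ≈ 1494.8 mm.

1057 × 1495 mm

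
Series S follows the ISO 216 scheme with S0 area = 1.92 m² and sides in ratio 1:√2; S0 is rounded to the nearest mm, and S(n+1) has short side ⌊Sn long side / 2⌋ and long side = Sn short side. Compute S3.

Let S0's short side be w mm. w · w√2 = 1.92 m² = 1,920,000 mm², so w ≈ 1165.2 mm and w√2 ≈ 1647.8 mm → S0 = 1165 × 1648 mm.
S1: ⌊1648/2⌋ × 1165 = 824 × 1165 mm
S2: ⌊1165/2⌋ × 824 = 582 × 824 mm
S3: ⌊824/2⌋ × 582 = 412 × 582 mm

412 × 582 mm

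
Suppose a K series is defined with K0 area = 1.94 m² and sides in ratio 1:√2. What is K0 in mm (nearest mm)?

Let the short side be w mm. Then w · w√2 = 1.94 m² = 1,940,000 mm².
w² = 1,940,000/√2, so w ≈ 1171.2 mm; long side = w√2 ≈ 1656.4 mm.

1171 × 1656 mm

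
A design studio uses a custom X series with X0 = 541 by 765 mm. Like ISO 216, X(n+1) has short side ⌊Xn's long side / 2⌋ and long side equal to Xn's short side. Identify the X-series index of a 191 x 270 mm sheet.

X0: 541 × 765 mm
X1: 382 × 541 mm
X2: 270 × 382 mm
X3: 191 × 270 mm
X4: 135 × 191 mm
→ matches X3.

X3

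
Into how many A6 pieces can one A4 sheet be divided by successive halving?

Each ISO step halves the sheet: 1 × A4 → 2 × A5 → 4 × A6
From A4 to A6 is 2 halving steps: 2^2 = 4.

4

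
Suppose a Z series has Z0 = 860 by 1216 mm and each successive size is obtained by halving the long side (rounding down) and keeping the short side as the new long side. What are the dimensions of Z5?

152 × 215 mm

Z1: ⌊1216/2⌋ × 860 = 608 × 860 mm
Z2: ⌊860/2⌋ × 608 = 430 × 608 mm
Z3: ⌊608/2⌋ × 430 = 304 × 430 mm
Z4: ⌊430/2⌋ × 304 = 215 × 304 mm
Z5: ⌊304/2⌋ × 215 = 152 × 215 mm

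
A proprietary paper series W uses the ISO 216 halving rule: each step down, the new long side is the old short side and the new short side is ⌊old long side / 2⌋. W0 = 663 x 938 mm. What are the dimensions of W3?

W1: ⌊938/2⌋ × 663 = 469 × 663 mm
W2: ⌊663/2⌋ × 469 = 331 × 469 mm
W3: ⌊469/2⌋ × 331 = 234 × 331 mm

234 × 331 mm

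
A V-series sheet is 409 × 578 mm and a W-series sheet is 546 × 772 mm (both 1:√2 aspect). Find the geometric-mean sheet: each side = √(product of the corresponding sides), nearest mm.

Short side: √(409 · 546) = √223314 ≈ 472.6 → 473 mm
Long side: √(578 · 772) = √446216 ≈ 668.0 → 668 mm

473 × 668 mm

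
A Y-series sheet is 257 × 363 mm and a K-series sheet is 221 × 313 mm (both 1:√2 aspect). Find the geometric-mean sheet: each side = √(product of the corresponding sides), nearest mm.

Short side: √(257 · 221) = √56797 ≈ 238.3 → 238 mm
Long side: √(363 · 313) = √113619 ≈ 337.1 → 337 mm

238 × 337 mm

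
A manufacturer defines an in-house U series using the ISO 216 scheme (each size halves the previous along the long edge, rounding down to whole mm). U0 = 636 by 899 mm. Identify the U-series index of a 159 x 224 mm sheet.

U4

U0: 636 × 899 mm
U1: 449 × 636 mm
U2: 318 × 449 mm
U3: 224 × 318 mm
U4: 159 × 224 mm
U5: 112 × 159 mm
→ matches U4.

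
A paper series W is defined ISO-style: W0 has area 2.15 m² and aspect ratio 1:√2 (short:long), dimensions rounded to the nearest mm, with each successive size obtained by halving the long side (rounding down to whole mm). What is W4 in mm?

Let W0's short side be w mm. w · w√2 = 2.15 m² = 2,150,000 mm², so w ≈ 1233.0 mm and w√2 ≈ 1743.7 mm → W0 = 1233 × 1744 mm.
W1: ⌊1744/2⌋ × 1233 = 872 × 1233 mm
W2: ⌊1233/2⌋ × 872 = 616 × 872 mm
W3: ⌊872/2⌋ × 616 = 436 × 616 mm
W4: ⌊616/2⌋ × 436 = 308 × 436 mm

308 × 436 mm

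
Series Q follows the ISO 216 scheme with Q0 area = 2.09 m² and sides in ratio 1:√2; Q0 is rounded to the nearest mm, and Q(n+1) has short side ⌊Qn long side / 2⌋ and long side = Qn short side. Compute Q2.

Let Q0's short side be w mm. w · w√2 = 2.09 m² = 2,090,000 mm², so w ≈ 1215.7 mm and w√2 ≈ 1719.2 mm → Q0 = 1216 × 1719 mm.
Q1: ⌊1719/2⌋ × 1216 = 859 × 1216 mm
Q2: ⌊1216/2⌋ × 859 = 608 × 859 mm

608 × 859 mm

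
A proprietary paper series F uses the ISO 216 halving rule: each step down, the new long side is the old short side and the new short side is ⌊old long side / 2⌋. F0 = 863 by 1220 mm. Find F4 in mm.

215 × 305 mm

F1 = 610 × 863 mm (from F0 by 1 halving).
F2: ⌊863/2⌋ × 610 = 431 × 610 mm
F3: ⌊610/2⌋ × 431 = 305 × 431 mm
F4: ⌊431/2⌋ × 305 = 215 × 305 mm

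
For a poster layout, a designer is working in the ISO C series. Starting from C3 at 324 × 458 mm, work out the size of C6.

C4: ⌊458/2⌋ × 324 = 229 × 324 mm
C5: ⌊324/2⌋ × 229 = 162 × 229 mm
C6: ⌊229/2⌋ × 162 = 114 × 162 mm

114 × 162 mm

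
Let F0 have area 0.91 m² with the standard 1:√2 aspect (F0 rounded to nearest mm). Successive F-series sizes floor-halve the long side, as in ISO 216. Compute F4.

200 × 283 mm

Let F0's short side be w mm. w · w√2 = 0.91 m² = 910,000 mm², so w ≈ 802.2 mm and w√2 ≈ 1134.4 mm → F0 = 802 × 1134 mm.
F1: ⌊1134/2⌋ × 802 = 567 × 802 mm
F2: ⌊802/2⌋ × 567 = 401 × 567 mm
F3: ⌊567/2⌋ × 401 = 283 × 401 mm
F4: ⌊401/2⌋ × 283 = 200 × 283 mm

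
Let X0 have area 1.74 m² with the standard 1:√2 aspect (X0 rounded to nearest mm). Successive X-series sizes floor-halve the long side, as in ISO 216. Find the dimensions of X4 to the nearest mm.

277 × 392 mm

Let X0's short side be w mm. w · w√2 = 1.74 m² = 1,740,000 mm², so w ≈ 1109.2 mm and w√2 ≈ 1568.7 mm → X0 = 1109 × 1569 mm.
X1: ⌊1569/2⌋ × 1109 = 784 × 1109 mm
X2: ⌊1109/2⌋ × 784 = 554 × 784 mm
X3: ⌊784/2⌋ × 554 = 392 × 554 mm
X4: ⌊554/2⌋ × 392 = 277 × 392 mm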